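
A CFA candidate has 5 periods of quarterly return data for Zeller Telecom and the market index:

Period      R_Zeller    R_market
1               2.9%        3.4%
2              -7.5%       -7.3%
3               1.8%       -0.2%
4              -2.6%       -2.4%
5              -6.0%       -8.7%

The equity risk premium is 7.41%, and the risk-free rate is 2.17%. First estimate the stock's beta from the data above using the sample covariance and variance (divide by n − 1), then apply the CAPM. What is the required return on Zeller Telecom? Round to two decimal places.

8.68%

Mean R_i = (2.9 − 7.5 + 1.8 − 2.6 − 6.0) / 5 = -2.2800%
Mean R_m = (3.4 − 7.3 − 0.2 − 2.4 − 8.7) / 5 = -3.0400%
Σ(R_i − R̄_i)(R_m − R̄_m) = 88.0340  ⇒  Cov = 88.0340 / 4 = 22.0085
Σ(R_m − R̄_m)² = 100.1320  ⇒  Var(R_m) = 100.1320 / 4 = 25.0330
β = Cov / Var(R_m) = 22.0085 / 25.0330 = 0.8792
E(R) = R_f + β × MRP = 2.17% + 0.8792 × 7.41% = 8.68%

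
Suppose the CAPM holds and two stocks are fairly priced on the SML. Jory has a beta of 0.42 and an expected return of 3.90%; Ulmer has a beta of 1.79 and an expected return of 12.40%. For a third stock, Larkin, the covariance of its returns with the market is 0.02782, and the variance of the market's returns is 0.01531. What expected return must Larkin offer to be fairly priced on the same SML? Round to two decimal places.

12.57%

MRP = (12.40% − 3.90%) / (1.79 − 0.42) = 6.2044%
R_f = 3.90% − 0.42 × 6.2044% = 1.2942%
β_Larkin = Cov / Var(R_m) = 0.02782 / 0.01531 = 1.8171
E(R_Larkin) = R_f + β × MRP = 1.2942% + 1.8171 × 6.2044% = 12.57%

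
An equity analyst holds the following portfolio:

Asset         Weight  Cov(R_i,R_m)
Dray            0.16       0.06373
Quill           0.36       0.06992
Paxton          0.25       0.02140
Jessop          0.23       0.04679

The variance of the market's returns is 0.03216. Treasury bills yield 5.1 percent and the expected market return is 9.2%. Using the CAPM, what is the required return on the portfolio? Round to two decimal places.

β_Dray = 0.06373 / 0.03216 = 1.9817
β_Quill = 0.06992 / 0.03216 = 2.1741
β_Paxton = 0.02140 / 0.03216 = 0.6654
β_Jessop = 0.04679 / 0.03216 = 1.4549
β_P = Σ w_i β_i = 0.16×1.9817 + 0.36×2.1741 + 0.25×0.6654 + 0.23×1.4549 = 1.6007
MRP = 9.2% − 5.1% = 4.10%
E(R_P) = R_f + β_P × MRP = 5.1% + 1.6007 × 4.1% = 11.66%

11.66%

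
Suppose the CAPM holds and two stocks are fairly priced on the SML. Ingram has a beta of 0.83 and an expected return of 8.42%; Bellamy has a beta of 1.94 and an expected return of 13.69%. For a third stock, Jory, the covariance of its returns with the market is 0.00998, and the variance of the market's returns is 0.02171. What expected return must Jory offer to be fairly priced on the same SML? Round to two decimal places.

MRP = (13.69% − 8.42%) / (1.94 − 0.83) = 4.7477%
R_f = 8.42% − 0.83 × 4.7477% = 4.4794%
β_Jory = Cov / Var(R_m) = 0.00998 / 0.02171 = 0.4597
E(R_Jory) = R_f + β × MRP = 4.4794% + 0.4597 × 4.7477% = 6.66%

6.66%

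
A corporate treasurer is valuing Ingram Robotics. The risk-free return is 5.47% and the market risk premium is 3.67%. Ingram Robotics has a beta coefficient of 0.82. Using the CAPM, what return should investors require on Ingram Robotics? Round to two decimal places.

E(R) = R_f + β × MRP = 5.47% + 0.82 × 3.67% = 8.48%

8.48%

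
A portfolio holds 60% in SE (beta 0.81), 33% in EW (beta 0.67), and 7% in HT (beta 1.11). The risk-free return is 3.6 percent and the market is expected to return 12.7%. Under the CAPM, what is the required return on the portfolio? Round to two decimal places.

10.74%

β_P = Σ w_i β_i = 0.60×0.81 + 0.33×0.67 + 0.07×1.11 = 0.7848
MRP = 12.7% − 3.6% = 9.10%
E(R_P) = R_f + β_P × MRP = 3.6% + 0.7848 × 9.1% = 10.74%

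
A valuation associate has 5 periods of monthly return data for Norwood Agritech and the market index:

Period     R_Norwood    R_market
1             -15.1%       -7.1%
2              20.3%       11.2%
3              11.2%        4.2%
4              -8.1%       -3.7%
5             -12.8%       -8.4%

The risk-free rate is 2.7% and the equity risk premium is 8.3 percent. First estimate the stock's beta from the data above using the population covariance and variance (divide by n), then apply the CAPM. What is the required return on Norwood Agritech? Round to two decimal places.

18.27%

Mean R_i = (-15.1 + 20.3 + 11.2 − 8.1 − 12.8) / 5 = -0.9000%
Mean R_m = (-7.1 + 11.2 + 4.2 − 3.7 − 8.4) / 5 = -0.7600%
Σ(R_i − R̄_i)(R_m − R̄_m) = 515.6800  ⇒  Cov = 515.6800 / 5 = 103.1360
Σ(R_m − R̄_m)² = 274.8520  ⇒  Var(R_m) = 274.8520 / 5 = 54.9704
β = Cov / Var(R_m) = 103.1360 / 54.9704 = 1.8762
E(R) = R_f + β × MRP = 2.7% + 1.8762 × 8.3% = 18.27%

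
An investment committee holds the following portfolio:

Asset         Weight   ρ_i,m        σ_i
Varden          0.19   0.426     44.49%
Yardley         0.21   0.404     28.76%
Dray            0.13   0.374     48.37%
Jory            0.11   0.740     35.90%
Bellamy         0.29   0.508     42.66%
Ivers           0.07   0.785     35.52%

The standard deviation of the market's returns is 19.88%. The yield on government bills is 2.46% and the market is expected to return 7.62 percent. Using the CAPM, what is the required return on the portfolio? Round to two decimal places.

β_Varden = 0.426 × 44.49% / 19.88% = 0.9534
β_Yardley = 0.404 × 28.76% / 19.88% = 0.5845
β_Dray = 0.374 × 48.37% / 19.88% = 0.9100
β_Jory = 0.740 × 35.90% / 19.88% = 1.3363
β_Bellamy = 0.508 × 42.66% / 19.88% = 1.0901
β_Ivers = 0.785 × 35.52% / 19.88% = 1.4026
β_P = Σ w_i β_i = 0.19×0.9534 + 0.21×0.5845 + 0.13×0.9100 + 0.11×1.3363 + 0.29×1.0901 + 0.07×1.4026 = 0.9835
MRP = 7.62% − 2.46% = 5.16%
E(R_P) = R_f + β_P × MRP = 2.46% + 0.9835 × 5.16% = 7.53%

7.53%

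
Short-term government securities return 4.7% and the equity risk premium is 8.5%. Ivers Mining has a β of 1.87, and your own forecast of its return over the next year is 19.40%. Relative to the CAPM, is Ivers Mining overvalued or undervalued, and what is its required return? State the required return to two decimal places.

Required return = R_f + β·MRP = 4.7% + 1.87 × 8.5% = 20.60%
Forecast 19.40% < required 20.60% → the stock plots below the SML → overvalued.

Overvalued; required return 20.60%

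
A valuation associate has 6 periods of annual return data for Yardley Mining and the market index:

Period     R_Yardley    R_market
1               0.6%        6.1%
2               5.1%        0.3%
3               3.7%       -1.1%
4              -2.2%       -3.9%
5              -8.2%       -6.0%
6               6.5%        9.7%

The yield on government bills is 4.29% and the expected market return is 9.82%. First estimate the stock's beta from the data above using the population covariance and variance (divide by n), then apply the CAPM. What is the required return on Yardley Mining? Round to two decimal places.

7.90%

Mean R_i = (0.6 + 5.1 + 3.7 − 2.2 − 8.2 + 6.5) / 6 = 0.9167%
Mean R_m = (6.1 + 0.3 − 1.1 − 3.9 − 6.0 + 9.7) / 6 = 0.8500%
Σ(R_i − R̄_i)(R_m − R̄_m) = 117.2750  ⇒  Cov = 117.2750 / 6 = 19.5458
Σ(R_m − R̄_m)² = 179.4750  ⇒  Var(R_m) = 179.4750 / 6 = 29.9125
β = Cov / Var(R_m) = 19.5458 / 29.9125 = 0.6534
MRP = 9.82% − 4.29% = 5.53%
E(R) = R_f + β × MRP = 4.29% + 0.6534 × 5.53% = 7.90%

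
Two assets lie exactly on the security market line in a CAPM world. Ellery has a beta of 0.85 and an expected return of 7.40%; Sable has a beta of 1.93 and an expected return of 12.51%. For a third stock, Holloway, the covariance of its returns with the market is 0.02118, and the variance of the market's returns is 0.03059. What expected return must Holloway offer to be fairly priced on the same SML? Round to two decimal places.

6.65%

MRP = (12.51% − 7.40%) / (1.93 − 0.85) = 4.7315%
R_f = 7.40% − 0.85 × 4.7315% = 3.3782%
β_Holloway = Cov / Var(R_m) = 0.02118 / 0.03059 = 0.6924
E(R_Holloway) = R_f + β × MRP = 3.3782% + 0.6924 × 4.7315% = 6.65%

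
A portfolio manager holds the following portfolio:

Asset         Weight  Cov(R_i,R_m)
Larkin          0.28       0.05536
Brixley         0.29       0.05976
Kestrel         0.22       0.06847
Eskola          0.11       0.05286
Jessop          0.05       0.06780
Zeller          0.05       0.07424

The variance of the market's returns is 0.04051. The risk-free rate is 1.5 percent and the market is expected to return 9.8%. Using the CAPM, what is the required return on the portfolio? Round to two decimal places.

13.96%

β_Larkin = 0.05536 / 0.04051 = 1.3666
β_Brixley = 0.05976 / 0.04051 = 1.4752
β_Kestrel = 0.06847 / 0.04051 = 1.6902
β_Eskola = 0.05286 / 0.04051 = 1.3049
β_Jessop = 0.06780 / 0.04051 = 1.6737
β_Zeller = 0.07424 / 0.04051 = 1.8326
β_P = Σ w_i β_i = 0.28×1.3666 + 0.29×1.4752 + 0.22×1.6902 + 0.11×1.3049 + 0.05×1.6737 + 0.05×1.8326 = 1.5012
MRP = 9.8% − 1.5% = 8.30%
E(R_P) = R_f + β_P × MRP = 1.5% + 1.5012 × 8.3% = 13.96%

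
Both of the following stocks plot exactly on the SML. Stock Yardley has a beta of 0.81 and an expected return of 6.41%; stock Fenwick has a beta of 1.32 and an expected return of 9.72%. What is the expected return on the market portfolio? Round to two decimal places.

7.64%

Both satisfy E(R) = R_f + β·MRP, so the slope of the SML is
MRP = (9.72% − 6.41%) / (1.32 − 0.81) = 3.31% / 0.51 = 6.4902%
R_f = E(R_Yardley) − β_Yardley·MRP = 6.41% − 0.81 × 6.4902% = 1.1529%
E(R_m) = R_f + MRP = 1.1529% + 6.4902% = 7.64%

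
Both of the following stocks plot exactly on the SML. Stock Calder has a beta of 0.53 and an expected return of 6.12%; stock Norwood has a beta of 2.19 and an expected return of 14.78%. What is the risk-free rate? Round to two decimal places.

Both satisfy E(R) = R_f + β·MRP, so the slope of the SML is
MRP = (14.78% − 6.12%) / (2.19 − 0.53) = 8.66% / 1.66 = 5.2169%
R_f = E(R_Calder) − β_Calder·MRP = 6.12% − 0.53 × 5.2169% = 3.3550%

3.36%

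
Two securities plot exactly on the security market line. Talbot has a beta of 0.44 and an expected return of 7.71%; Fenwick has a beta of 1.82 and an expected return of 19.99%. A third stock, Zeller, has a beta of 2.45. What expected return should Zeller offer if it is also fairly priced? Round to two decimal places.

MRP (SML slope) = (19.99% − 7.71%) / (1.82 − 0.44) = 12.28% / 1.38 = 8.8986%
R_f (intercept) = 7.71% − 0.44 × 8.8986% = 3.7946%
E(R_Zeller) = R_f + β × MRP = 3.7946% + 2.45 × 8.8986% = 25.60%

25.60%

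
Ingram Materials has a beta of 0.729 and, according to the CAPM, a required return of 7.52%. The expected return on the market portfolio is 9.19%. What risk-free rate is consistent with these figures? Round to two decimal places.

3.03%

E(R) = R_f + β(E(R_m) − R_f) = R_f(1 − β) + β·E(R_m)
7.52% = R_f × (1 − 0.729) + 0.729 × 9.19%
7.52% = R_f × 0.271 + 6.69951%
R_f = (7.52% − 6.69951%) / 0.271 = 3.03%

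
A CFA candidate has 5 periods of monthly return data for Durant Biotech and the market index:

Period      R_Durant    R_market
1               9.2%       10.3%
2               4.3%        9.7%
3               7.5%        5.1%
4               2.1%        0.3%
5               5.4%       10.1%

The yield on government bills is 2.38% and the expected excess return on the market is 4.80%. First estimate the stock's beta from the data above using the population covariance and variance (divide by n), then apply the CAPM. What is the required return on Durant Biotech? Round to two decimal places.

4.11%

Mean R_i = (9.2 + 4.3 + 7.5 + 2.1 + 5.4) / 5 = 5.7000%
Mean R_m = (10.3 + 9.7 + 5.1 + 0.3 + 10.1) / 5 = 7.1000%
Σ(R_i − R̄_i)(R_m − R̄_m) = 27.5400  ⇒  Cov = 27.5400 / 5 = 5.5080
Σ(R_m − R̄_m)² = 76.2400  ⇒  Var(R_m) = 76.2400 / 5 = 15.2480
β = Cov / Var(R_m) = 5.5080 / 15.2480 = 0.3612
E(R) = R_f + β × MRP = 2.38% + 0.3612 × 4.80% = 4.11%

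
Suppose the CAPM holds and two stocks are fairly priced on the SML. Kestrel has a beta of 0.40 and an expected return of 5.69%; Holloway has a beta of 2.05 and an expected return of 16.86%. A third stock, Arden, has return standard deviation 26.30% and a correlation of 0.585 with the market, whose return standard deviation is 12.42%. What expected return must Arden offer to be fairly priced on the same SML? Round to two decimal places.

MRP = (16.86% − 5.69%) / (2.05 − 0.40) = 6.7697%
R_f = 5.69% − 0.40 × 6.7697% = 2.9821%
β_Arden = ρ·σ_i/σ_m = 0.585 × 26.30 / 12.42 = 1.2388
E(R_Arden) = R_f + β × MRP = 2.9821% + 1.2388 × 6.7697% = 11.37%

11.37%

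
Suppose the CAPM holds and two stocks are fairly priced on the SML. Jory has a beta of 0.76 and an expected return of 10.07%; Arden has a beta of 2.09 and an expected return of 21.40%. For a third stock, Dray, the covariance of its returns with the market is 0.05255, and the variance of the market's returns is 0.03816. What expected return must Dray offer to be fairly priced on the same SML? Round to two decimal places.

MRP = (21.40% − 10.07%) / (2.09 − 0.76) = 8.5188%
R_f = 10.07% − 0.76 × 8.5188% = 3.5957%
β_Dray = Cov / Var(R_m) = 0.05255 / 0.03816 = 1.3771
E(R_Dray) = R_f + β × MRP = 3.5957% + 1.3771 × 8.5188% = 15.33%

15.33%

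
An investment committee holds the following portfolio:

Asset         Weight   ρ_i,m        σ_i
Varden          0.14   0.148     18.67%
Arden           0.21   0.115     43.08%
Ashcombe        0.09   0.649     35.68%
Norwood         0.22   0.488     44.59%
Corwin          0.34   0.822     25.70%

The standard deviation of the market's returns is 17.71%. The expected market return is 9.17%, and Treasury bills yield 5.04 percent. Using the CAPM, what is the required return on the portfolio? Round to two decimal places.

8.65%

β_Varden = 0.148 × 18.67% / 17.71% = 0.1560
β_Arden = 0.115 × 43.08% / 17.71% = 0.2797
β_Ashcombe = 0.649 × 35.68% / 17.71% = 1.3075
β_Norwood = 0.488 × 44.59% / 17.71% = 1.2287
β_Corwin = 0.822 × 25.70% / 17.71% = 1.1929
β_P = Σ w_i β_i = 0.14×0.1560 + 0.21×0.2797 + 0.09×1.3075 + 0.22×1.2287 + 0.34×1.1929 = 0.8742
MRP = 9.17% − 5.04% = 4.13%
E(R_P) = R_f + β_P × MRP = 5.04% + 0.8742 × 4.13% = 8.65%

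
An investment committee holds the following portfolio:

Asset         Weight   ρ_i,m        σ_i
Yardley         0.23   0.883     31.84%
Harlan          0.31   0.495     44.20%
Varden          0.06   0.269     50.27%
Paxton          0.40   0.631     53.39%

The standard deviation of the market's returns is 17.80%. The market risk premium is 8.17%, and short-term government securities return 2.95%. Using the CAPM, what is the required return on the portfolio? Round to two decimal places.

β_Yardley = 0.883 × 31.84% / 17.80% = 1.5795
β_Harlan = 0.495 × 44.20% / 17.80% = 1.2292
β_Varden = 0.269 × 50.27% / 17.80% = 0.7597
β_Paxton = 0.631 × 53.39% / 17.80% = 1.8926
β_P = Σ w_i β_i = 0.23×1.5795 + 0.31×1.2292 + 0.06×0.7597 + 0.40×1.8926 = 1.5470
E(R_P) = R_f + β_P × MRP = 2.95% + 1.5470 × 8.17% = 15.59%

15.59%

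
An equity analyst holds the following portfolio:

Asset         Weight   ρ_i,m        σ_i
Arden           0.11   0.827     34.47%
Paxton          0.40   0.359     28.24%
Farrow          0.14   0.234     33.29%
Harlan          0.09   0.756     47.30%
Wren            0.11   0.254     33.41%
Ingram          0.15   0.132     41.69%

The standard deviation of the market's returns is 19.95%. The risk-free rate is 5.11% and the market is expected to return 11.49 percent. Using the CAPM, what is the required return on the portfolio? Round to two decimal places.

β_Arden = 0.827 × 34.47% / 19.95% = 1.4289
β_Paxton = 0.359 × 28.24% / 19.95% = 0.5082
β_Farrow = 0.234 × 33.29% / 19.95% = 0.3905
β_Harlan = 0.756 × 47.30% / 19.95% = 1.7924
β_Wren = 0.254 × 33.41% / 19.95% = 0.4254
β_Ingram = 0.132 × 41.69% / 19.95% = 0.2758
β_P = Σ w_i β_i = 0.11×1.4289 + 0.40×0.5082 + 0.14×0.3905 + 0.09×1.7924 + 0.11×0.4254 + 0.15×0.2758 = 0.6646
MRP = 11.49% − 5.11% = 6.38%
E(R_P) = R_f + β_P × MRP = 5.11% + 0.6646 × 6.38% = 9.35%

9.35%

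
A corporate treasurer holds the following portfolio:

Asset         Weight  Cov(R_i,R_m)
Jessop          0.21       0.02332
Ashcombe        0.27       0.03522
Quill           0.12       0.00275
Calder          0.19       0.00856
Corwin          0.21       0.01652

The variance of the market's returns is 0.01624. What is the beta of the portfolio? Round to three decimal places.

β_Jessop = 0.02332 / 0.01624 = 1.4360
β_Ashcombe = 0.03522 / 0.01624 = 2.1687
β_Quill = 0.00275 / 0.01624 = 0.1693
β_Calder = 0.00856 / 0.01624 = 0.5271
β_Corwin = 0.01652 / 0.01624 = 1.0172
β_P = Σ w_i β_i = 0.21×1.4360 + 0.27×2.1687 + 0.12×0.1693 + 0.19×0.5271 + 0.21×1.0172 = 1.2212

1.221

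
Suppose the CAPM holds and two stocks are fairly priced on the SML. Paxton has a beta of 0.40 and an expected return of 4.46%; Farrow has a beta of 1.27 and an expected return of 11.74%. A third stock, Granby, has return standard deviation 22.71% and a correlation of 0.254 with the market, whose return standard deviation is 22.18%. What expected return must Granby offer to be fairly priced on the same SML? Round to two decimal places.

3.29%

MRP = (11.74% − 4.46%) / (1.27 − 0.40) = 8.3678%
R_f = 4.46% − 0.40 × 8.3678% = 1.1129%
β_Granby = ρ·σ_i/σ_m = 0.254 × 22.71 / 22.18 = 0.2601
E(R_Granby) = R_f + β × MRP = 1.1129% + 0.2601 × 8.3678% = 3.29%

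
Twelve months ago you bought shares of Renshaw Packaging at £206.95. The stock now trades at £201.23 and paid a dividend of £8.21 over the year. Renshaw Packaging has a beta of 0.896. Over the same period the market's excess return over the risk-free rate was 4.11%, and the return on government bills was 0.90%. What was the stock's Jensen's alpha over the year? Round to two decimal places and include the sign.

Realised HPR = (P1 + D1 − P0) / P0 = (201.23 + 8.21 − 206.95) / 206.95 = 2.49 / 206.95 = 1.2032%
CAPM required = R_f + β·MRP = 0.90% + 0.896 × 4.11% = 4.58256%
α = realised − required = 1.2032% − 4.58256% = -3.38%

-3.38%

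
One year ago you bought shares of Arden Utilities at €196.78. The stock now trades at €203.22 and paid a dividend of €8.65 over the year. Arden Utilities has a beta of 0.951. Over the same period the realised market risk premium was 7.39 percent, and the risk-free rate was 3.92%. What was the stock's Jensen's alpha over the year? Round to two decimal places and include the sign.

-3.28%

Realised HPR = (P1 + D1 − P0) / P0 = (203.22 + 8.65 − 196.78) / 196.78 = 15.09 / 196.78 = 7.6685%
CAPM required = R_f + β·MRP = 3.92% + 0.951 × 7.39% = 10.94789%
α = realised − required = 7.6685% − 10.94789% = -3.28%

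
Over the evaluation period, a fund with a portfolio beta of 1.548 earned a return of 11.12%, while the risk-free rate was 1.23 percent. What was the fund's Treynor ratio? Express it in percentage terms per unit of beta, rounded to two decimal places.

Treynor = (R_P − R_f) / β_P = (11.12% − 1.23%) / 1.5480 = 9.89% / 1.5480 = 6.39%

6.39%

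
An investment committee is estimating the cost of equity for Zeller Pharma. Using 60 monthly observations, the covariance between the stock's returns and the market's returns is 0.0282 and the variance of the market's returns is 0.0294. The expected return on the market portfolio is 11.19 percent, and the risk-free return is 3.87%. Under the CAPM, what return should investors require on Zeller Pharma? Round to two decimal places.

10.89%

β = Cov(R_i, R_m) / Var(R_m) = 0.0282 / 0.0294 = 0.9592
MRP = 11.19% − 3.87% = 7.32%
E(R) = R_f + β × MRP = 3.87% + 0.9592 × 7.32% = 10.89%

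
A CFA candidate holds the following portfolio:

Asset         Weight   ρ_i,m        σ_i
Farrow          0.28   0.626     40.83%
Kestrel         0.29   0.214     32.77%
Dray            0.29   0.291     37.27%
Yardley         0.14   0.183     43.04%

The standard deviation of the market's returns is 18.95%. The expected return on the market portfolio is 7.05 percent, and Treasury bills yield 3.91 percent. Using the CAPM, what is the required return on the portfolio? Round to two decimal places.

β_Farrow = 0.626 × 40.83% / 18.95% = 1.3488
β_Kestrel = 0.214 × 32.77% / 18.95% = 0.3701
β_Dray = 0.291 × 37.27% / 18.95% = 0.5723
β_Yardley = 0.183 × 43.04% / 18.95% = 0.4156
β_P = Σ w_i β_i = 0.28×1.3488 + 0.29×0.3701 + 0.29×0.5723 + 0.14×0.4156 = 0.7091
MRP = 7.05% − 3.91% = 3.14%
E(R_P) = R_f + β_P × MRP = 3.91% + 0.7091 × 3.14% = 6.14%

6.14%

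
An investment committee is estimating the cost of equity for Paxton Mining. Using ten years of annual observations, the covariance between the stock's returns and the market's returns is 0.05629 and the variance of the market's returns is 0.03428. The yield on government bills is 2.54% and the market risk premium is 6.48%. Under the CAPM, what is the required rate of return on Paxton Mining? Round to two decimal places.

13.18%

β = Cov(R_i, R_m) / Var(R_m) = 0.05629 / 0.03428 = 1.6421
E(R) = R_f + β × MRP = 2.54% + 1.6421 × 6.48% = 13.18%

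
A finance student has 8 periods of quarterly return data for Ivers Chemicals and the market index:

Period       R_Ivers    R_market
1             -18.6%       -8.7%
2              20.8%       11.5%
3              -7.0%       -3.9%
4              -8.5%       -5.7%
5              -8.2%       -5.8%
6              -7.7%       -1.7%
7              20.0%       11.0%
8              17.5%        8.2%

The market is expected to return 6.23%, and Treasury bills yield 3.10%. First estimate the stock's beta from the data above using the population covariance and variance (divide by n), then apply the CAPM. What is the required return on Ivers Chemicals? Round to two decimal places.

8.97%

Mean R_i = (-18.6 + 20.8 − 7.0 − 8.5 − 8.2 − 7.7 + 20.0 + 17.5) / 8 = 1.0375%
Mean R_m = (-8.7 + 11.5 − 3.9 − 5.7 − 5.8 − 1.7 + 11.0 + 8.2) / 8 = 0.6125%
Σ(R_i − R̄_i)(R_m − R̄_m) = 895.8363  ⇒  Cov = 895.8363 / 8 = 111.9795
Σ(R_m − R̄_m)² = 477.4088  ⇒  Var(R_m) = 477.4088 / 8 = 59.6761
β = Cov / Var(R_m) = 111.9795 / 59.6761 = 1.8765
MRP = 6.23% − 3.10% = 3.13%
E(R) = R_f + β × MRP = 3.10% + 1.8765 × 3.13% = 8.97%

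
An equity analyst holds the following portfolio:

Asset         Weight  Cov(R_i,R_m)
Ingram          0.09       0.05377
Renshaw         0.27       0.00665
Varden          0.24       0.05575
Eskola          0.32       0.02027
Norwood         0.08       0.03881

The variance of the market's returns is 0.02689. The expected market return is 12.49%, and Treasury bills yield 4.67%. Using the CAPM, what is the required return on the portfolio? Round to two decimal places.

β_Ingram = 0.05377 / 0.02689 = 1.9996
β_Renshaw = 0.00665 / 0.02689 = 0.2473
β_Varden = 0.05575 / 0.02689 = 2.0733
β_Eskola = 0.02027 / 0.02689 = 0.7538
β_Norwood = 0.03881 / 0.02689 = 1.4433
β_P = Σ w_i β_i = 0.09×1.9996 + 0.27×0.2473 + 0.24×2.0733 + 0.32×0.7538 + 0.08×1.4433 = 1.1010
MRP = 12.49% − 4.67% = 7.82%
E(R_P) = R_f + β_P × MRP = 4.67% + 1.1010 × 7.82% = 13.28%

13.28%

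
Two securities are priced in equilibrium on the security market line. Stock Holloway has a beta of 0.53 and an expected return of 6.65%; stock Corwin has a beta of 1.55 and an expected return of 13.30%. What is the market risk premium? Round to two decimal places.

6.52%

Both satisfy E(R) = R_f + β·MRP, so the slope of the SML is
MRP = (13.30% − 6.65%) / (1.55 − 0.53) = 6.65% / 1.02 = 6.5196%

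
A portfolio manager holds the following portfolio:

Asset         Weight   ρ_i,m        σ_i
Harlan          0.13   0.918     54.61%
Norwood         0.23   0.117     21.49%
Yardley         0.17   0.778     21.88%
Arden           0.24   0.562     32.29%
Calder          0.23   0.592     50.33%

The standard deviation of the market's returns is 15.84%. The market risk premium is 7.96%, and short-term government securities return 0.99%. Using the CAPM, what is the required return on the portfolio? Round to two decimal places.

11.64%

β_Harlan = 0.918 × 54.61% / 15.84% = 3.1649
β_Norwood = 0.117 × 21.49% / 15.84% = 0.1587
β_Yardley = 0.778 × 21.88% / 15.84% = 1.0747
β_Arden = 0.562 × 32.29% / 15.84% = 1.1456
β_Calder = 0.592 × 50.33% / 15.84% = 1.8810
β_P = Σ w_i β_i = 0.13×3.1649 + 0.23×0.1587 + 0.17×1.0747 + 0.24×1.1456 + 0.23×1.8810 = 1.3382
E(R_P) = R_f + β_P × MRP = 0.99% + 1.3382 × 7.96% = 11.64%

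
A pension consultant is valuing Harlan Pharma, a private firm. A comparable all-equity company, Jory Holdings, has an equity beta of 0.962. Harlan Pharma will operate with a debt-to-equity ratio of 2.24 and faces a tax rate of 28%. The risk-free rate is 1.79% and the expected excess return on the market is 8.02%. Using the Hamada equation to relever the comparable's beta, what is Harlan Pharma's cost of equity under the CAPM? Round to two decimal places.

21.95%

β_L = β_U × [1 + (1 − t)(D/E)] = 0.962 × [1 + (1 − 0.28) × 2.24]
    = 0.962 × [1 + 0.72 × 2.24] = 0.962 × 2.6128 = 2.5135
E(R) = R_f + β_L × MRP = 1.79% + 2.5135 × 8.02% = 21.95%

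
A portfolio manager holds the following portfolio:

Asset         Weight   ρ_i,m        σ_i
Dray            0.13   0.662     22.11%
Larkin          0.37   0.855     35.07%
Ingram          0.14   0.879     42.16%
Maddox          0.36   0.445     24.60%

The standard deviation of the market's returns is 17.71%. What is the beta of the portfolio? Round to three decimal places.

1.249

β_Dray = 0.662 × 22.11% / 17.71% = 0.8265
β_Larkin = 0.855 × 35.07% / 17.71% = 1.6931
β_Ingram = 0.879 × 42.16% / 17.71% = 2.0925
β_Maddox = 0.445 × 24.60% / 17.71% = 0.6181
β_P = Σ w_i β_i = 0.13×0.8265 + 0.37×1.6931 + 0.14×2.0925 + 0.36×0.6181 = 1.2494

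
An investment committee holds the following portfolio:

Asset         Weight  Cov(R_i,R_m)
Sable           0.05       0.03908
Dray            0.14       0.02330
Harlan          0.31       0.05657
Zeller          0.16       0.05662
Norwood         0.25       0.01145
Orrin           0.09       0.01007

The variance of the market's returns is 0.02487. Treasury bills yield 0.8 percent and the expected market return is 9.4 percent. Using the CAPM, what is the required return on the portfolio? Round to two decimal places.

β_Sable = 0.03908 / 0.02487 = 1.5714
β_Dray = 0.02330 / 0.02487 = 0.9369
β_Harlan = 0.05657 / 0.02487 = 2.2746
β_Zeller = 0.05662 / 0.02487 = 2.2766
β_Norwood = 0.01145 / 0.02487 = 0.4604
β_Orrin = 0.01007 / 0.02487 = 0.4049
β_P = Σ w_i β_i = 0.05×1.5714 + 0.14×0.9369 + 0.31×2.2746 + 0.16×2.2766 + 0.25×0.4604 + 0.09×0.4049 = 1.4307
MRP = 9.4% − 0.8% = 8.60%
E(R_P) = R_f + β_P × MRP = 0.8% + 1.4307 × 8.6% = 13.10%

13.10%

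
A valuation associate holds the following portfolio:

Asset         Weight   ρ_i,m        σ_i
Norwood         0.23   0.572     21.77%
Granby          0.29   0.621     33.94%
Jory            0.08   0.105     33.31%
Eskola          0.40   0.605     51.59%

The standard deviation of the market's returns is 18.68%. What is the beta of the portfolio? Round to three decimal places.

β_Norwood = 0.572 × 21.77% / 18.68% = 0.6666
β_Granby = 0.621 × 33.94% / 18.68% = 1.1283
β_Jory = 0.105 × 33.31% / 18.68% = 0.1872
β_Eskola = 0.605 × 51.59% / 18.68% = 1.6709
β_P = Σ w_i β_i = 0.23×0.6666 + 0.29×1.1283 + 0.08×0.1872 + 0.40×1.6709 = 1.1639

1.164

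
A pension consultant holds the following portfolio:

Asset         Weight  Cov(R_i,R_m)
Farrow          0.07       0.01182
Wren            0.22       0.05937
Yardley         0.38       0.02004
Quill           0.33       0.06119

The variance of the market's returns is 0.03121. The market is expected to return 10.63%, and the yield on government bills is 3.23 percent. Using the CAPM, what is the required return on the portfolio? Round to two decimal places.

β_Farrow = 0.01182 / 0.03121 = 0.3787
β_Wren = 0.05937 / 0.03121 = 1.9023
β_Yardley = 0.02004 / 0.03121 = 0.6421
β_Quill = 0.06119 / 0.03121 = 1.9606
β_P = Σ w_i β_i = 0.07×0.3787 + 0.22×1.9023 + 0.38×0.6421 + 0.33×1.9606 = 1.3360
MRP = 10.63% − 3.23% = 7.40%
E(R_P) = R_f + β_P × MRP = 3.23% + 1.3360 × 7.40% = 13.12%

13.12%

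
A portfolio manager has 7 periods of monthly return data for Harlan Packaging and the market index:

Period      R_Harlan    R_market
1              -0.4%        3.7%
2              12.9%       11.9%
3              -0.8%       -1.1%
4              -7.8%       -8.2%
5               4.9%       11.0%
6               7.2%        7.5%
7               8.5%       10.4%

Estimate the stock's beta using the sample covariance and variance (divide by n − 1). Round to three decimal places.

Mean R_i = (-0.4 + 12.9 − 0.8 − 7.8 + 4.9 + 7.2 + 8.5) / 7 = 3.5000%
Mean R_m = (3.7 + 11.9 − 1.1 − 8.2 + 11.0 + 7.5 + 10.4) / 7 = 5.0286%
Σ(R_i − R̄_i)(R_m − R̄_m) = 289.9700  ⇒  Cov = 289.9700 / 6 = 48.3283
Σ(R_m − R̄_m)² = 332.1543  ⇒  Var(R_m) = 332.1543 / 6 = 55.3591
β = Cov / Var(R_m) = 48.3283 / 55.3591 = 0.8730

0.873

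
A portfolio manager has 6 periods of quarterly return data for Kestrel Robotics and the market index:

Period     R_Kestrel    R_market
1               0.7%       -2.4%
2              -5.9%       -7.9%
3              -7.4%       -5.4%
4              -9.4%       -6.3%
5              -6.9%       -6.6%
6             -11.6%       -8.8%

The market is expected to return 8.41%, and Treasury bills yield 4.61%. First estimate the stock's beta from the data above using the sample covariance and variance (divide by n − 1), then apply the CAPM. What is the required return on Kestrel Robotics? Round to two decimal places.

10.61%

Mean R_i = (0.7 − 5.9 − 7.4 − 9.4 − 6.9 − 11.6) / 6 = -6.7500%
Mean R_m = (-2.4 − 7.9 − 5.4 − 6.3 − 6.6 − 8.8) / 6 = -6.2333%
Σ(R_i − R̄_i)(R_m − R̄_m) = 39.2800  ⇒  Cov = 39.2800 / 5 = 7.8560
Σ(R_m − R̄_m)² = 24.8933  ⇒  Var(R_m) = 24.8933 / 5 = 4.9787
β = Cov / Var(R_m) = 7.8560 / 4.9787 = 1.5779
MRP = 8.41% − 4.61% = 3.80%
E(R) = R_f + β × MRP = 4.61% + 1.5779 × 3.80% = 10.61%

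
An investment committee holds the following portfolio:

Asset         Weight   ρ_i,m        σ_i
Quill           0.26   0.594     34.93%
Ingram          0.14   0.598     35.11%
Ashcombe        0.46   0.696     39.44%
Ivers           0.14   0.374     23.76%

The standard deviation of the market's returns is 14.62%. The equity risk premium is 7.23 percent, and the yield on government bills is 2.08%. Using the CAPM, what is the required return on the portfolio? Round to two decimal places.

13.06%

β_Quill = 0.594 × 34.93% / 14.62% = 1.4192
β_Ingram = 0.598 × 35.11% / 14.62% = 1.4361
β_Ashcombe = 0.696 × 39.44% / 14.62% = 1.8776
β_Ivers = 0.374 × 23.76% / 14.62% = 0.6078
β_P = Σ w_i β_i = 0.26×1.4192 + 0.14×1.4361 + 0.46×1.8776 + 0.14×0.6078 = 1.5188
E(R_P) = R_f + β_P × MRP = 2.08% + 1.5188 × 7.23% = 13.06%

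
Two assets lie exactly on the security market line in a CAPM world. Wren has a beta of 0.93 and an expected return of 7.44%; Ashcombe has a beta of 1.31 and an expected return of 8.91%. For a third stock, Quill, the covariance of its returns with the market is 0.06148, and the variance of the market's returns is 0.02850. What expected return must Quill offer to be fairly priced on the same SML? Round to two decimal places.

MRP = (8.91% − 7.44%) / (1.31 − 0.93) = 3.8684%
R_f = 7.44% − 0.93 × 3.8684% = 3.8424%
β_Quill = Cov / Var(R_m) = 0.06148 / 0.02850 = 2.1572
E(R_Quill) = R_f + β × MRP = 3.8424% + 2.1572 × 3.8684% = 12.19%

12.19%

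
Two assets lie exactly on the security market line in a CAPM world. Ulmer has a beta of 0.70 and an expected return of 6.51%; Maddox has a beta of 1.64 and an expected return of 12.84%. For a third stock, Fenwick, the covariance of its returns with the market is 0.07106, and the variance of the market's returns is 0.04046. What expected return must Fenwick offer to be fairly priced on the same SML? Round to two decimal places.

MRP = (12.84% − 6.51%) / (1.64 − 0.70) = 6.7340%
R_f = 6.51% − 0.70 × 6.7340% = 1.7962%
β_Fenwick = Cov / Var(R_m) = 0.07106 / 0.04046 = 1.7563
E(R_Fenwick) = R_f + β × MRP = 1.7962% + 1.7563 × 6.7340% = 13.62%

13.62%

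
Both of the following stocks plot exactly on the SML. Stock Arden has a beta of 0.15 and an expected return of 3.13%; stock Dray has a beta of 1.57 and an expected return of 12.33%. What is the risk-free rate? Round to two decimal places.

2.16%

Both satisfy E(R) = R_f + β·MRP, so the slope of the SML is
MRP = (12.33% − 3.13%) / (1.57 − 0.15) = 9.20% / 1.42 = 6.4789%
R_f = E(R_Arden) − β_Arden·MRP = 3.13% − 0.15 × 6.4789% = 2.1582%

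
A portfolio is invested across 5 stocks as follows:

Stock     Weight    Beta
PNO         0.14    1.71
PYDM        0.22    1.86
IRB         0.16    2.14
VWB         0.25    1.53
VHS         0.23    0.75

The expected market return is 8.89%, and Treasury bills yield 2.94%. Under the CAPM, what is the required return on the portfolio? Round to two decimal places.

β_P = Σ w_i β_i = 0.14×1.71 + 0.22×1.86 + 0.16×2.14 + 0.25×1.53 + 0.23×0.75 = 1.5460
MRP = 8.89% − 2.94% = 5.95%
E(R_P) = R_f + β_P × MRP = 2.94% + 1.5460 × 5.95% = 12.14%

12.14%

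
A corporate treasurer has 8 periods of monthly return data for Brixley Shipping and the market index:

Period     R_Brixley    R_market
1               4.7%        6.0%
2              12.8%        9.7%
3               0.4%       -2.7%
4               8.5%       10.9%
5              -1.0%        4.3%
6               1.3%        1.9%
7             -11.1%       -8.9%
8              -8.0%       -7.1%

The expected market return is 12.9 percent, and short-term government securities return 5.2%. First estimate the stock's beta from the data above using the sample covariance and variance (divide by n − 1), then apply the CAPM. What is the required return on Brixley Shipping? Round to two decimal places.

Mean R_i = (4.7 + 12.8 + 0.4 + 8.5 − 1.0 + 1.3 − 11.1 − 8.0) / 8 = 0.9500%
Mean R_m = (6.0 + 9.7 − 2.7 + 10.9 + 4.3 + 1.9 − 8.9 − 7.1) / 8 = 1.7625%
Σ(R_i − R̄_i)(R_m − R̄_m) = 384.2950  ⇒  Cov = 384.2950 / 7 = 54.8993
Σ(R_m − R̄_m)² = 383.0588  ⇒  Var(R_m) = 383.0588 / 7 = 54.7227
β = Cov / Var(R_m) = 54.8993 / 54.7227 = 1.0032
MRP = 12.9% − 5.2% = 7.70%
E(R) = R_f + β × MRP = 5.2% + 1.0032 × 7.7% = 12.92%

12.92%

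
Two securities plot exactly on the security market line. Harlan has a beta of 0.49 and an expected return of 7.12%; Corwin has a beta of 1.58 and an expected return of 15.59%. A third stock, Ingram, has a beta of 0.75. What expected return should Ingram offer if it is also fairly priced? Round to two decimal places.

MRP (SML slope) = (15.59% − 7.12%) / (1.58 − 0.49) = 8.47% / 1.09 = 7.7706%
R_f (intercept) = 7.12% − 0.49 × 7.7706% = 3.3124%
E(R_Ingram) = R_f + β × MRP = 3.3124% + 0.75 × 7.7706% = 9.14%

9.14%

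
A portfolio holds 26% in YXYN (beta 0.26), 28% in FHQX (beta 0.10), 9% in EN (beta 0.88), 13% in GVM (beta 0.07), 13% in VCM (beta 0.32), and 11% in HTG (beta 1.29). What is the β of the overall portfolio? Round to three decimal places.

0.367

β_P = Σ w_i β_i = 0.26×0.26 + 0.28×0.10 + 0.09×0.88 + 0.13×0.07 + 0.13×0.32 + 0.11×1.29 = 0.3674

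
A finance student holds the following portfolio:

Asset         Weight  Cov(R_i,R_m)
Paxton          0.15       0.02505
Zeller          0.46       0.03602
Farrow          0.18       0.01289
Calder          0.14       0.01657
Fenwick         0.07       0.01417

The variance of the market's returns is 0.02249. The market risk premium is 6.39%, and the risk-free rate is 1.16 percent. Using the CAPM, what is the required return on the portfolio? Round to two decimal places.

β_Paxton = 0.02505 / 0.02249 = 1.1138
β_Zeller = 0.03602 / 0.02249 = 1.6016
β_Farrow = 0.01289 / 0.02249 = 0.5731
β_Calder = 0.01657 / 0.02249 = 0.7368
β_Fenwick = 0.01417 / 0.02249 = 0.6301
β_P = Σ w_i β_i = 0.15×1.1138 + 0.46×1.6016 + 0.18×0.5731 + 0.14×0.7368 + 0.07×0.6301 = 1.1542
E(R_P) = R_f + β_P × MRP = 1.16% + 1.1542 × 6.39% = 8.54%

8.54%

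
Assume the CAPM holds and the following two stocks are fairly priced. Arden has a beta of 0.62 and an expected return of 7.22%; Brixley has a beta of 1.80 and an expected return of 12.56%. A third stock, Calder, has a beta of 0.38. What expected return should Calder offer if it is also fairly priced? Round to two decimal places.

6.13%

MRP (SML slope) = (12.56% − 7.22%) / (1.80 − 0.62) = 5.34% / 1.18 = 4.5254%
R_f (intercept) = 7.22% − 0.62 × 4.5254% = 4.4143%
E(R_Calder) = R_f + β × MRP = 4.4143% + 0.38 × 4.5254% = 6.13%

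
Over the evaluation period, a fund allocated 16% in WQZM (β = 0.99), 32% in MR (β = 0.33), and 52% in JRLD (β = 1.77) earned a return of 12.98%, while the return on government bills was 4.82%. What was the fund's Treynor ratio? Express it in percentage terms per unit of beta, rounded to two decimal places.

β_P = 0.16×0.99 + 0.32×0.33 + 0.52×1.77 = 1.1844
Treynor = (R_P − R_f) / β_P = (12.98% − 4.82%) / 1.1844 = 8.16% / 1.1844 = 6.89%

6.89%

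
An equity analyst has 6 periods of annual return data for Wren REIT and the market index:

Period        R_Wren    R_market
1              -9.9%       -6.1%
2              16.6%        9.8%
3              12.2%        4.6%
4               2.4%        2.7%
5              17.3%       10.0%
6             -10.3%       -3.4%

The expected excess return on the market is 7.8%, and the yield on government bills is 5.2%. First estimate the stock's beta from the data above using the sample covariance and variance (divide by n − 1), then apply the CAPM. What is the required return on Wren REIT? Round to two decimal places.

Mean R_i = (-9.9 + 16.6 + 12.2 + 2.4 + 17.3 − 10.3) / 6 = 4.7167%
Mean R_m = (-6.1 + 9.8 + 4.6 + 2.7 + 10.0 − 3.4) / 6 = 2.9333%
Σ(R_i − R̄_i)(R_m − R̄_m) = 410.6767  ⇒  Cov = 410.6767 / 5 = 82.1353
Σ(R_m − R̄_m)² = 221.6333  ⇒  Var(R_m) = 221.6333 / 5 = 44.3267
β = Cov / Var(R_m) = 82.1353 / 44.3267 = 1.8530
E(R) = R_f + β × MRP = 5.2% + 1.8530 × 7.8% = 19.65%

19.65%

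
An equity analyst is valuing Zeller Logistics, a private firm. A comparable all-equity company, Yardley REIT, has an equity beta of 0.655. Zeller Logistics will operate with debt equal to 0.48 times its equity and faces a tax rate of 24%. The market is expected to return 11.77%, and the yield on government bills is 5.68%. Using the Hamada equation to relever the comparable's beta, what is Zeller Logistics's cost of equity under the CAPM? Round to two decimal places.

β_L = β_U × [1 + (1 − t)(D/E)] = 0.655 × [1 + (1 − 0.24) × 0.48]
    = 0.655 × [1 + 0.76 × 0.48] = 0.655 × 1.3648 = 0.8939
MRP = 11.77% − 5.68% = 6.09%
E(R) = R_f + β_L × MRP = 5.68% + 0.8939 × 6.09% = 11.12%

11.12%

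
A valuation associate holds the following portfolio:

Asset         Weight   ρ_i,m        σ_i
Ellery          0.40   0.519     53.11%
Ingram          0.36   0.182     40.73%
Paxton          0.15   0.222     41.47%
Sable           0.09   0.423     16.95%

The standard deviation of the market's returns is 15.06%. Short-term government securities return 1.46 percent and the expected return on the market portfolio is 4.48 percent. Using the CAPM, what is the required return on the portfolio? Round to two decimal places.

4.61%

β_Ellery = 0.519 × 53.11% / 15.06% = 1.8303
β_Ingram = 0.182 × 40.73% / 15.06% = 0.4922
β_Paxton = 0.222 × 41.47% / 15.06% = 0.6113
β_Sable = 0.423 × 16.95% / 15.06% = 0.4761
β_P = Σ w_i β_i = 0.40×1.8303 + 0.36×0.4922 + 0.15×0.6113 + 0.09×0.4761 = 1.0439
MRP = 4.48% − 1.46% = 3.02%
E(R_P) = R_f + β_P × MRP = 1.46% + 1.0439 × 3.02% = 4.61%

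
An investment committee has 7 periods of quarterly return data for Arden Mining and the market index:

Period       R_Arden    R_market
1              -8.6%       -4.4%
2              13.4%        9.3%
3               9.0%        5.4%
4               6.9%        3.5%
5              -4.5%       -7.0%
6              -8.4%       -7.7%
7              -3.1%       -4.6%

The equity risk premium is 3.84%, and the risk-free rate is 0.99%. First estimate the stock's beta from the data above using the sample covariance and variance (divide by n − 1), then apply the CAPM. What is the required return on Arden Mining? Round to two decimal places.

5.91%

Mean R_i = (-8.6 + 13.4 + 9.0 + 6.9 − 4.5 − 8.4 − 3.1) / 7 = 0.6714%
Mean R_m = (-4.4 + 9.3 + 5.4 + 3.5 − 7.0 − 7.7 − 4.6) / 7 = -0.7857%
Σ(R_i − R̄_i)(R_m − R̄_m) = 349.3429  ⇒  Cov = 349.3429 / 6 = 58.2238
Σ(R_m − R̄_m)² = 272.3886  ⇒  Var(R_m) = 272.3886 / 6 = 45.3981
β = Cov / Var(R_m) = 58.2238 / 45.3981 = 1.2825
E(R) = R_f + β × MRP = 0.99% + 1.2825 × 3.84% = 5.91%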